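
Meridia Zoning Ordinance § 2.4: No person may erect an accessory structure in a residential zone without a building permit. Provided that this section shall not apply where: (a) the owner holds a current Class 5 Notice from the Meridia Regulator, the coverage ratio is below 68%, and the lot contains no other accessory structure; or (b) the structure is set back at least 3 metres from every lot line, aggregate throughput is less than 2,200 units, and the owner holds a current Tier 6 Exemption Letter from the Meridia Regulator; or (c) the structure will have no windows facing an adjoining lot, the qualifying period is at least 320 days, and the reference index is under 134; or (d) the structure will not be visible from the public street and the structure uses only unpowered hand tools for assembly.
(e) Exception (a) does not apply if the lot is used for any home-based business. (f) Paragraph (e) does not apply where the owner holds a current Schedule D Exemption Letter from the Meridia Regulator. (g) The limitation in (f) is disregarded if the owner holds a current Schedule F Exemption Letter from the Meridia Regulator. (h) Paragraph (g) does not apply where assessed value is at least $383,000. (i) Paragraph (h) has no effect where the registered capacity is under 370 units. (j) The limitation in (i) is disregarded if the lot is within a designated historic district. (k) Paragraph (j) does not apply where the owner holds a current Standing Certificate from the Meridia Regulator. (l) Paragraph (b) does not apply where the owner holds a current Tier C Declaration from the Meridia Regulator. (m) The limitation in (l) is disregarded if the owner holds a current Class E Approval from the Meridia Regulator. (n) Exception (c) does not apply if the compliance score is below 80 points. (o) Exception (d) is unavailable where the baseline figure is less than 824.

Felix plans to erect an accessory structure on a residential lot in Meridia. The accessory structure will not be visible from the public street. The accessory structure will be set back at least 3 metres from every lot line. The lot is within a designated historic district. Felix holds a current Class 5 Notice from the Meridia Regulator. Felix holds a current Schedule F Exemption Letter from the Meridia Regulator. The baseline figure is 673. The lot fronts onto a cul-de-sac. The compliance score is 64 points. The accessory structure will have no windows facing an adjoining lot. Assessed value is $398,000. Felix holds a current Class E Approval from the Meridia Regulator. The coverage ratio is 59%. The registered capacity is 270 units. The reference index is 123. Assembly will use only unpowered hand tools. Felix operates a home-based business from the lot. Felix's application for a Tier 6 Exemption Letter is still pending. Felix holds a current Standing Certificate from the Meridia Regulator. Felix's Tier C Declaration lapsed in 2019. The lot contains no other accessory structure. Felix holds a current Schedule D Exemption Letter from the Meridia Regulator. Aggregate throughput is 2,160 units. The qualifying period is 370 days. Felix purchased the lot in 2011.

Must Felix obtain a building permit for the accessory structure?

Yes — Felix must obtain a building permit.

Exception (a)'s conditions are all satisfied: a current Class 5 Notice is held; the coverage ratio is 59%, below the 68% limit; the lot has no other accessory structure. However, paragraphs (e)–(k) must be considered: (e) operates against (a): a home-based business operates on the lot. (f) would limit (e) — a current Schedule D Exemption Letter is held — but (g) sets (f) aside: (g) applies — a current Schedule F Exemption Letter is held. (h) operates (assessed value is $398,000, meeting the $383,000 threshold), but is set aside by (i): (i) applies — the registered capacity is 270 units, under the 370 units limit. (j) would limit (i) — the lot is in a historic district — but (k) sets (j) aside: (k) applies — a current Standing Certificate is held. So (a) is unavailable.
Exception (b) does not apply: the Tier 6 Exemption Letter is not current.
Exception (c) is satisfied on its face — no windows face an adjoining lot; the qualifying period is 370 days, meeting the 320 days threshold; the reference index is 123, under the 134 limit. Turning to paragraph (n): (n) is engaged — the compliance score is 64 points, below the 80 points limit. So (c) is unavailable.
Exception (d) is satisfied on its face — the structure will not be visible from the street; assembly uses only hand tools. But applying paragraph (o): (o) operates against (d): the baseline figure is 673, less than the 824 limit. (d) is therefore removed.
No exception applies. The general rule governs.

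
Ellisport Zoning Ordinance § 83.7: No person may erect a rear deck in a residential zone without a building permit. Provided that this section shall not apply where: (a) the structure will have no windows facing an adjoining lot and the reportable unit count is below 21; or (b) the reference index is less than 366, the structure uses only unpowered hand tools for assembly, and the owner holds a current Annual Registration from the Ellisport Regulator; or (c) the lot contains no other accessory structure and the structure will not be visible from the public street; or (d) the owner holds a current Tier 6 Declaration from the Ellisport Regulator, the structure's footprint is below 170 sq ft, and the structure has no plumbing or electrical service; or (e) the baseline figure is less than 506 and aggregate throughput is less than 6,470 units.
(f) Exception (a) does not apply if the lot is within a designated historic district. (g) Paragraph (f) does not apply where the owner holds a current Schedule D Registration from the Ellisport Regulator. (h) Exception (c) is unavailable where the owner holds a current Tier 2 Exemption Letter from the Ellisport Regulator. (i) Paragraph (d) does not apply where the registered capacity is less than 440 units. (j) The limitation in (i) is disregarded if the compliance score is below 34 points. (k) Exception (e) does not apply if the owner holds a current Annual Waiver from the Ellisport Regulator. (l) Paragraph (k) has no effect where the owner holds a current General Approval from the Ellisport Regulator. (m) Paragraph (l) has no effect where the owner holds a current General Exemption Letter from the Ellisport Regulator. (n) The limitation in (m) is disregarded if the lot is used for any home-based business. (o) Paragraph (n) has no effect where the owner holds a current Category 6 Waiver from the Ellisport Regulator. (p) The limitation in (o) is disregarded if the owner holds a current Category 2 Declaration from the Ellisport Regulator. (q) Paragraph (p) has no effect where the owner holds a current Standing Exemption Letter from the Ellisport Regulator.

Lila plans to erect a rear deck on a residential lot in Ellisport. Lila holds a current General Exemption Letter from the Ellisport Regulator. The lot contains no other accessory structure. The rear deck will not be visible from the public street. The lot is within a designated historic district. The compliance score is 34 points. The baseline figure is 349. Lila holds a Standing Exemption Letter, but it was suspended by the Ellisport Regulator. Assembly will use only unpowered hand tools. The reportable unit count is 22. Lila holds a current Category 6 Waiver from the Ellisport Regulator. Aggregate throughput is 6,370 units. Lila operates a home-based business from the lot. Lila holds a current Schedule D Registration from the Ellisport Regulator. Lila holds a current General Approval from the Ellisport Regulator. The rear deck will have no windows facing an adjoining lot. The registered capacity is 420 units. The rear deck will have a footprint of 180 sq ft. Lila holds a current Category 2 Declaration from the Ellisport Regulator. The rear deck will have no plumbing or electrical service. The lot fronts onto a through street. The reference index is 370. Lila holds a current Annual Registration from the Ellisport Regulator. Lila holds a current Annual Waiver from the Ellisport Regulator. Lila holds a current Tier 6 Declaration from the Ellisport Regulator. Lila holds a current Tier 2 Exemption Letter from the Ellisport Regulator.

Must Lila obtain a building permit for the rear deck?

No — exception (e) applies; Lila does not need a building permit.

Exception (a) fails — the reportable unit count is 22, not below 21.
Exception (b) fails — the reference index is 370, not less than 366.
Exception (c) is satisfied on its face — the lot has no other accessory structure; the structure will not be visible from the street. But applying paragraph (h): (h) is engaged — a current Tier 2 Exemption Letter is held. Exception (c) does not apply.
Exception (d) fails — the structure's footprint is 180 sq ft, not below 170 sq ft.
Exception (e) is satisfied on its face — the baseline figure is 349, less than the 506 limit; aggregate throughput is 6,370 units, less than the 6,470 units limit. Under paragraphs (k)–(q): (k) is engaged (a current Annual Waiver is held), but is set aside by (l): (l) operates — a current General Approval is held. (m) is triggered (a current General Exemption Letter is held), but is itself disapplied by (n): (n) operates against (m): a home-based business operates on the lot. (o) is engaged (a current Category 6 Waiver is held), but is displaced by (p): (p) operates against (o): a current Category 2 Declaration is held. (q), which would lift (p), is inapplicable — there is no Standing Exemption Letter in force. So (e) applies.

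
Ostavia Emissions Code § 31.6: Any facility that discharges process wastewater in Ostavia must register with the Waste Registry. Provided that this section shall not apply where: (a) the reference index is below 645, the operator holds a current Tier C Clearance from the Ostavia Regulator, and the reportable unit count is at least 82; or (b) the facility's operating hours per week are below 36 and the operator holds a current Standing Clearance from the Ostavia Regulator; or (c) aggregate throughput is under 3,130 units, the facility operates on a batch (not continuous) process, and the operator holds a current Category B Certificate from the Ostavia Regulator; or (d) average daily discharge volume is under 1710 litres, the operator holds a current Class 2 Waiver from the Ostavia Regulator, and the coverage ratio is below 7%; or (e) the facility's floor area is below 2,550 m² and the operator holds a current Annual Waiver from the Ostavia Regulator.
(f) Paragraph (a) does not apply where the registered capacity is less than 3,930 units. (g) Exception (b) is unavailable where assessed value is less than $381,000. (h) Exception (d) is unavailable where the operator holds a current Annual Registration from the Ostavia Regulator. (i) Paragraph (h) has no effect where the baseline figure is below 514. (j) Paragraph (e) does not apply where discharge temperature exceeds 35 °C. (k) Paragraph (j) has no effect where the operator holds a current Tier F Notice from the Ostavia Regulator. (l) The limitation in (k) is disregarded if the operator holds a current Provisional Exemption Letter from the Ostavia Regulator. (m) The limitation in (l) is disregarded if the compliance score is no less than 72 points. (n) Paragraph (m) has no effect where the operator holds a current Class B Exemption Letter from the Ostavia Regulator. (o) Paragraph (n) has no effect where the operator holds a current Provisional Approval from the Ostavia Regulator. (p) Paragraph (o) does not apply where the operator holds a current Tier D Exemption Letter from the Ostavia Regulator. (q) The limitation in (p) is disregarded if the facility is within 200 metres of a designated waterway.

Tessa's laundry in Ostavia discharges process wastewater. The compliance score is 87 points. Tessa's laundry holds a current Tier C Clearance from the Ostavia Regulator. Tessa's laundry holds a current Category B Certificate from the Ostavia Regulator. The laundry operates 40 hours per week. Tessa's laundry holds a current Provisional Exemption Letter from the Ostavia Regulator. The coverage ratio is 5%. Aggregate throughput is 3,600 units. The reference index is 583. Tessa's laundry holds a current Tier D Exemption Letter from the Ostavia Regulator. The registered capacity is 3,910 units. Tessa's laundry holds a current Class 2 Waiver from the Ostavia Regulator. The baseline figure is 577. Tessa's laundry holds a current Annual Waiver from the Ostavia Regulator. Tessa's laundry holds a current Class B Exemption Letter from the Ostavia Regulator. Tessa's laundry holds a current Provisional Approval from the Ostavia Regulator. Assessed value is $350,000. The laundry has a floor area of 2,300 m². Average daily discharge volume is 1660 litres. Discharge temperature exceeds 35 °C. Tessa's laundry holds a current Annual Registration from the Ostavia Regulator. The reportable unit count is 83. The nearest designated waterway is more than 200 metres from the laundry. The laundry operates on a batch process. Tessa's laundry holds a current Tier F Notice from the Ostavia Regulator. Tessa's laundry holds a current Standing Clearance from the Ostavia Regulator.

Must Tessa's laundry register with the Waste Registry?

Exception (a) is satisfied on its face — the reference index is 583, below the 645 limit; a current Tier C Clearance is held; the reportable unit count is 83, meeting the 82 threshold. But applying paragraph (f): (f) operates — the registered capacity is 3,910 units, less than the 3,930 units limit. Exception (a) does not apply.
Exception (b) does not apply: the facility's operating hours per week are 40, not below 36.
Exception (c) requires that aggregate throughput is under 3,130 units; but aggregate throughput is 3,600 units, not under 3,130 units, so (c) is unavailable.
Exception (d): average daily discharge volume is 1660 litres, under the 1710 litres limit; a current Class 2 Waiver is held; the coverage ratio is 5%, below the 7% limit — every condition holds. However, paragraphs (h)–(i) must be considered: (h) operates against (d): a current Annual Registration is held. (i), which would lift (h), is not triggered — the baseline figure is 577, not below 514. Exception (d) does not apply.
Exception (e): the facility's floor area is 2,300 m², below the 2,550 m² limit; a current Annual Waiver is held — every condition holds. However, paragraphs (j)–(q) must be considered: (j) is engaged — discharge temperature exceeds 35 °C. (k) applies (a current Tier F Notice is held), but is overridden by (l): (l) is engaged — a current Provisional Exemption Letter is held. (m) applies (the compliance score is 87 points, meeting the 72 points threshold), but is displaced by (n): (n) applies — a current Class B Exemption Letter is held. (o) applies (a current Provisional Approval is held), but is itself disapplied by (p): (p) operates against (o): a current Tier D Exemption Letter is held. (q), which would lift (p), does not operate here — the laundry is more than 200 m from any designated waterway. (e) is therefore removed.
No exception applies. The general rule governs.

Yes — Tessa's laundry must register with the Waste Registry.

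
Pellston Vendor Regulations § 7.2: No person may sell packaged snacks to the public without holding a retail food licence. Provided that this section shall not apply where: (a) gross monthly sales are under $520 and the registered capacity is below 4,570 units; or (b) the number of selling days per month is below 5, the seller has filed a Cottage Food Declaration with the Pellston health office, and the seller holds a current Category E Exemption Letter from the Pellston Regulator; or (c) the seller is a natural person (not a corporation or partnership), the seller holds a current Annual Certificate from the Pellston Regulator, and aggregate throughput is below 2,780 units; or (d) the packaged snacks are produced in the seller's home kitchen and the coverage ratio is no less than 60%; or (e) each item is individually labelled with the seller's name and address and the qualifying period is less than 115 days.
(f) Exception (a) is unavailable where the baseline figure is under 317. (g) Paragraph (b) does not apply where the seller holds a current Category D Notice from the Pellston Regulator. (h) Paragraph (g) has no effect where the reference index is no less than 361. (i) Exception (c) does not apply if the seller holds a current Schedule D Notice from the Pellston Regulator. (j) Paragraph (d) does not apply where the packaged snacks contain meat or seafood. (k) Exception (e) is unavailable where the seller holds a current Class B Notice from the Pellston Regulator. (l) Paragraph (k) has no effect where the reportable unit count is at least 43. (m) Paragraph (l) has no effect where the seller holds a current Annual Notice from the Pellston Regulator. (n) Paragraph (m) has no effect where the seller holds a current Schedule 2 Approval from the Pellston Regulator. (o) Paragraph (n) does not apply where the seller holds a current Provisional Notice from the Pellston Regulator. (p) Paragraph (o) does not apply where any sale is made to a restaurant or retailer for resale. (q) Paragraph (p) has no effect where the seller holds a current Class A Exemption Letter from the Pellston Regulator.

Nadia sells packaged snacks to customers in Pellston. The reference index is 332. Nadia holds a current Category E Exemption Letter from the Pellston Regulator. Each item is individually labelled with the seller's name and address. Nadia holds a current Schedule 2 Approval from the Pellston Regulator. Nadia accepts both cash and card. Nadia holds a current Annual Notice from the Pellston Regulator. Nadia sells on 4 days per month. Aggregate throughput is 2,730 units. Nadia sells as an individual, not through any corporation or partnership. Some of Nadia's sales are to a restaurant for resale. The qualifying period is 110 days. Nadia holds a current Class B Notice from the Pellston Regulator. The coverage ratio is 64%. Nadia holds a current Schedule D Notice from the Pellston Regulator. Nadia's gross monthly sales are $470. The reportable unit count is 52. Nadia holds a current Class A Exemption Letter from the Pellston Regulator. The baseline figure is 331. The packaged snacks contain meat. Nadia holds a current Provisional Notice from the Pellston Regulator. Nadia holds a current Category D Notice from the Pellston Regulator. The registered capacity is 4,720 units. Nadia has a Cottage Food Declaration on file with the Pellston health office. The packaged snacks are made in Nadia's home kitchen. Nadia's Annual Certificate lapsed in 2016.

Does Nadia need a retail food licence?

Yes — Nadia must hold a retail food licence.

Exception (a) requires that the registered capacity is below 4,570 units; but the registered capacity is 4,720 units, not below 4,570 units, so (a) is unavailable.
Exception (b) is satisfied on its face — the number of selling days per month is 4, below the 5 limit; a Cottage Food Declaration is on file; a current Category E Exemption Letter is held. But: (g) operates against (b): a current Category D Notice is held. (h) is not triggered (the reference index is 332, short of 361), so (g) stands. Exception (b) does not apply.
Exception (c) fails — no current Annual Certificate is held.
All of (d)'s requirements are met (the packaged snacks are home-kitchen produced; the coverage ratio is 64%, meeting the 60% threshold). But: (j) operates against (d): the packaged snacks contain meat. Exception (d) does not apply.
Exception (e) is satisfied on its face — items are individually labelled; the qualifying period is 110 days, less than the 115 days limit. But applying paragraphs (k)–(q): (k) is triggered — a current Class B Notice is held. (l) would limit (k) — the reportable unit count is 52, meeting the 43 threshold — but (m) sets (l) aside: (m) is triggered — a current Annual Notice is held. (n) would limit (m) — a current Schedule 2 Approval is held — but (o) sets (n) aside: (o) operates against (n): a current Provisional Notice is held. (p) is triggered (some sales are to a restaurant for resale), but is overridden by (q): (q) is triggered — a current Class A Exemption Letter is held. (e) is therefore removed.
No exception applies. The general rule governs.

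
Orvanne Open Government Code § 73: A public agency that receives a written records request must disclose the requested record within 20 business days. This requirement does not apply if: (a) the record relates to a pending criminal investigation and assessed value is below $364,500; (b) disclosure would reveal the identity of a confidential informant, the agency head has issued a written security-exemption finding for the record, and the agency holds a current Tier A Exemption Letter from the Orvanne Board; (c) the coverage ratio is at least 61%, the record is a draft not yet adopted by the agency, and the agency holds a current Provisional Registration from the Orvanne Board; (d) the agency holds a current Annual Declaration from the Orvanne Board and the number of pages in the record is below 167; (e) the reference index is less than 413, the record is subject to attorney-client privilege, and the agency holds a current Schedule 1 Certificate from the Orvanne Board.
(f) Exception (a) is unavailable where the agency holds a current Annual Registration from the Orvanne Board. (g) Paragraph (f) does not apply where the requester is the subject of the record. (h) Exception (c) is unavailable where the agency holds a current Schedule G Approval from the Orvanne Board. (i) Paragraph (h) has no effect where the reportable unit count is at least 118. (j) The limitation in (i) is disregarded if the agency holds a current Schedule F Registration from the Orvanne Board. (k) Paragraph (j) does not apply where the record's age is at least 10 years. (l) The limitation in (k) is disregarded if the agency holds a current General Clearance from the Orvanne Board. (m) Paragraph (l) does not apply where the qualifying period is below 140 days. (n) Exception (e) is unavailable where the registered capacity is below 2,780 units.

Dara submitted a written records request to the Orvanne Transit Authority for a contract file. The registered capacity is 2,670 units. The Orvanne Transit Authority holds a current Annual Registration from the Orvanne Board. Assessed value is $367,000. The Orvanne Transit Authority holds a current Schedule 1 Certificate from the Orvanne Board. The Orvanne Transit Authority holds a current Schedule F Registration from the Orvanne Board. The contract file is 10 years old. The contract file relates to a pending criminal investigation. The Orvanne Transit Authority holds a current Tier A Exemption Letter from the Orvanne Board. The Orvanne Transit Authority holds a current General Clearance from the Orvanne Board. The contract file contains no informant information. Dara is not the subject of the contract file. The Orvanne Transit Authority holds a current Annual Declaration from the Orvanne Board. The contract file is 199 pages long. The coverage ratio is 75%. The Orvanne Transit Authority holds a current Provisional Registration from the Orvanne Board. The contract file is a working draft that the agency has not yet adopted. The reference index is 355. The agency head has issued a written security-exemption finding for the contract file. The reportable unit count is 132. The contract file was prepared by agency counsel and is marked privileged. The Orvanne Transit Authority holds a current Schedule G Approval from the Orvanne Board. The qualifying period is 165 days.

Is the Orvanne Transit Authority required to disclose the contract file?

Yes — the Orvanne Transit Authority must disclose the contract file.

Exception (a) fails — assessed value is $367,000, not below $364,500.
Exception (b) requires that disclosure would reveal the identity of a confidential informant; but the contract file contains no informant information, so (b) is unavailable.
Exception (c): the coverage ratio is 75%, meeting the 61% threshold; the contract file is an unadopted draft; a current Provisional Registration is held — every condition holds. But: (h) operates against (c): a current Schedule G Approval is held. (i) would limit (h) — the reportable unit count is 132, meeting the 118 threshold — but (j) sets (i) aside: (j) applies — a current Schedule F Registration is held. (k) would limit (j) — the record's age is 10 years, meeting the 10 years threshold — but (l) sets (k) aside: (l) applies — a current General Clearance is held. (m) is inapplicable (the qualifying period is 165 days, not below 140 days), so (l) stands. (c) is therefore removed.
Exception (d) fails — the number of pages in the record is 199, not below 167.
All of (e)'s requirements are met (the reference index is 355, less than the 413 limit; the contract file is privileged; a current Schedule 1 Certificate is held). But: (n) operates against (e): the registered capacity is 2,670 units, below the 2,780 units limit. (e) is therefore removed.
No exception is made out. the Orvanne Transit Authority falls within the general rule.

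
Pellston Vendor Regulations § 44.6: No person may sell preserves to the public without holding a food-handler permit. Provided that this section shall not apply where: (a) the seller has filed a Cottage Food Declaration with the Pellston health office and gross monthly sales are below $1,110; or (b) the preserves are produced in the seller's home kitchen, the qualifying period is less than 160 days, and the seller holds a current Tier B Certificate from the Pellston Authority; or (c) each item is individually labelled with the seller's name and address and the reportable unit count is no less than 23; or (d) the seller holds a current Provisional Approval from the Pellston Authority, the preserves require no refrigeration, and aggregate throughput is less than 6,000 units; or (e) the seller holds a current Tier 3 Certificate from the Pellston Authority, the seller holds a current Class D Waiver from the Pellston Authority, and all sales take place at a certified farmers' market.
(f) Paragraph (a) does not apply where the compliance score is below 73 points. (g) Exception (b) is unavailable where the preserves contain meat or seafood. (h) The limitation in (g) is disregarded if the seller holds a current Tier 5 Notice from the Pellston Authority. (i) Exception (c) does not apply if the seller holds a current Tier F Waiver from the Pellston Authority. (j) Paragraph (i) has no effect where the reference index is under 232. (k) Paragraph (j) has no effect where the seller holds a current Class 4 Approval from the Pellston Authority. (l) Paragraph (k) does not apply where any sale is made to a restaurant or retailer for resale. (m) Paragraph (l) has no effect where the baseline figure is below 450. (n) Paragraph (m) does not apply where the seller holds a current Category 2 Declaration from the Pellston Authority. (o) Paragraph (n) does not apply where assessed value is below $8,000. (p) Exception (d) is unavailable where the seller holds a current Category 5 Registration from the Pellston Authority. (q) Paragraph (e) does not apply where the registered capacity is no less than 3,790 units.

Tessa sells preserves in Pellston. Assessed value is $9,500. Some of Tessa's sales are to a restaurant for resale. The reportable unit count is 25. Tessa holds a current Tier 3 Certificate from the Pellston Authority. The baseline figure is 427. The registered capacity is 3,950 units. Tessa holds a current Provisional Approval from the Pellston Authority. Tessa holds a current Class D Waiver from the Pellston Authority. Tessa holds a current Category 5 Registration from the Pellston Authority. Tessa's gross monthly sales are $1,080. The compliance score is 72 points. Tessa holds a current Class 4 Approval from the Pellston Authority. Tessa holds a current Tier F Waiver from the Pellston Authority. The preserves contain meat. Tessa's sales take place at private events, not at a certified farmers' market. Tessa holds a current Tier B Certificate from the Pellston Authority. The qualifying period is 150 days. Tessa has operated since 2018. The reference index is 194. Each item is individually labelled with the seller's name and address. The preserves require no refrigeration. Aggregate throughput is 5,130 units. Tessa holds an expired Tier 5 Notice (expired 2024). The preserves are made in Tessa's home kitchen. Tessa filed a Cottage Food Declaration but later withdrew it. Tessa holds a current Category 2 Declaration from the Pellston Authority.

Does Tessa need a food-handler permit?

Exception (a) does not apply: the Cottage Food Declaration was withdrawn.
Exception (b)'s conditions are all satisfied: the preserves are home-kitchen produced; the qualifying period is 150 days, less than the 160 days limit; a current Tier B Certificate is held. But: (g) operates against (b): the preserves contain meat. (h), which would lift (g), is not engaged — no current Tier 5 Notice is held. So (b) is unavailable.
Exception (c) is satisfied on its face — items are individually labelled; the reportable unit count is 25, meeting the 23 threshold. Under paragraphs (i)–(o): (i) would limit (c) — a current Tier F Waiver is held — but (j) sets (i) aside: (j) is triggered — the reference index is 194, under the 232 limit. (k) is triggered (a current Class 4 Approval is held), but is set aside by (l): (l) operates against (k): some sales are to a restaurant for resale. (m) is triggered (the baseline figure is 427, below the 450 limit), but is set aside by (n): (n) is engaged — a current Category 2 Declaration is held. (o), which would lift (n), does not operate here — assessed value is $9,500, not below $8,000. So (c) applies.
All of (d)'s requirements are met (a current Provisional Approval is held; the preserves are shelf-stable; aggregate throughput is 5,130 units, less than the 6,000 units limit). But applying paragraph (p): (p) operates — a current Category 5 Registration is held. Exception (d) does not apply.
Exception (e) requires that all sales take place at a certified farmers' market; but sales are at private events, not a certified farmers' market, so (e) is unavailable.

No — exception (c) applies; Tessa is not required to hold a food-handler permit.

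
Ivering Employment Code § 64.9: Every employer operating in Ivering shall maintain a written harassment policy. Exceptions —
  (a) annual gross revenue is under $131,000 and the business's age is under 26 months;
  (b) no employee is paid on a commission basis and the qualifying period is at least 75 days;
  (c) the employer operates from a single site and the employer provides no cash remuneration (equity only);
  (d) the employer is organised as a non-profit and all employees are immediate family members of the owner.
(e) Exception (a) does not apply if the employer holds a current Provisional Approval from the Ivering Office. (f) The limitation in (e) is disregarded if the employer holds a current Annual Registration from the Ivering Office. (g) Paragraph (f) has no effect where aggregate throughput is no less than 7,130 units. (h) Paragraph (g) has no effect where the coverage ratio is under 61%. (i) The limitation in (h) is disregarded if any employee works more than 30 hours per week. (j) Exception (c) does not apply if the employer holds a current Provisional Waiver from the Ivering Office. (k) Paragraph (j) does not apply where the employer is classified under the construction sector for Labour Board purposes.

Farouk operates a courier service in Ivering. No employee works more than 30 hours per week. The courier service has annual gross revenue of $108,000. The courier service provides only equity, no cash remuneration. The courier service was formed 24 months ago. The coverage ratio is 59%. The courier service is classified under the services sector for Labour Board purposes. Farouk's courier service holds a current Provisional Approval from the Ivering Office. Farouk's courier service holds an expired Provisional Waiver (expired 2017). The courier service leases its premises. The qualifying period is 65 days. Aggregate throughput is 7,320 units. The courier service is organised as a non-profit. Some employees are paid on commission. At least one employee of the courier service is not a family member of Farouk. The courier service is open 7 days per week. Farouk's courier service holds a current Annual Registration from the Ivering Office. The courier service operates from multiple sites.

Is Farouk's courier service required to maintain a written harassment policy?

No — exception (a) applies; Farouk's courier service is not required to maintain a written harassment policy.

Exception (a)'s conditions are all satisfied: annual gross revenue is $108,000, under the $131,000 limit; the business's age is 24 months, under the 26 months limit. Under paragraphs (e)–(i): (e) would limit (a) — a current Provisional Approval is held — but (f) sets (e) aside: (f) applies — a current Annual Registration is held. (g) operates (aggregate throughput is 7,320 units, meeting the 7,130 units threshold), but is displaced by (h): (h) operates against (g): the coverage ratio is 59%, under the 61% limit. (i) does not operate here (no employee exceeds 30 hours/week), so (h) stands. So (a) applies.
Exception (b) does not apply: some employees are paid on commission.
Exception (c) does not apply: the employer operates from multiple sites.
Exception (d) requires that all employees are immediate family members of the owner; but at least one employee is not a family member, so (d) is unavailable.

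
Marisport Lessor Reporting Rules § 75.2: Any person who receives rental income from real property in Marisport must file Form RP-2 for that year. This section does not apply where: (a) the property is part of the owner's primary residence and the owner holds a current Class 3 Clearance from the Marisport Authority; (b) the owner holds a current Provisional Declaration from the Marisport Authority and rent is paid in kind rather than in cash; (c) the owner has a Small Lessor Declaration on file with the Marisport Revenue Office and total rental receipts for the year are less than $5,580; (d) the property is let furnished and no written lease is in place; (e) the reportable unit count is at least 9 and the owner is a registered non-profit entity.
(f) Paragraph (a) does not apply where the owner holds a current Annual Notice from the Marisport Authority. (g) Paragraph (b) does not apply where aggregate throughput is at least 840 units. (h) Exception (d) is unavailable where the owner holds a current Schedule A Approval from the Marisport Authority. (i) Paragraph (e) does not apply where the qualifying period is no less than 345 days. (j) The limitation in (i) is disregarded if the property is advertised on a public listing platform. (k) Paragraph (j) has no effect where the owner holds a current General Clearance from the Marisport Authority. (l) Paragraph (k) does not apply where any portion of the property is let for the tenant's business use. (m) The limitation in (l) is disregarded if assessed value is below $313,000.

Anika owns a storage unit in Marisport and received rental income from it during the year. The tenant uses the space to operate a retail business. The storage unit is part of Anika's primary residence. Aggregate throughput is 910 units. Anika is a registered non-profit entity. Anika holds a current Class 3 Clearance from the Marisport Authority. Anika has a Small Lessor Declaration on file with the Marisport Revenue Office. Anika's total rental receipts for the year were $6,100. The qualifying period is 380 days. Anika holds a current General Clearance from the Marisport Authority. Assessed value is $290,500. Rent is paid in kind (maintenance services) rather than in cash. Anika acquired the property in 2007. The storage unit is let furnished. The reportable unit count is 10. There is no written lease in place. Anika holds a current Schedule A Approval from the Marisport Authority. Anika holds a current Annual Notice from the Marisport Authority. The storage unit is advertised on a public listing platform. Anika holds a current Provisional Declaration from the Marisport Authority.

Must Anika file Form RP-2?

Yes — Anika must file Form RP-2.

Exception (a): the storage unit is part of the primary residence; a current Class 3 Clearance is held — every condition holds. But applying paragraph (f): (f) operates against (a): a current Annual Notice is held. Exception (a) does not apply.
Exception (b)'s conditions are all satisfied: a current Provisional Declaration is held; rent is paid in kind. However, paragraph (g) must be considered: (g) operates against (b): aggregate throughput is 910 units, meeting the 840 units threshold. (b) is therefore removed.
Exception (c) requires that total rental receipts for the year are less than $5,580; but total rental receipts for the year are $6,100, not less than $5,580, so (c) is unavailable.
Exception (d): the property is let furnished; there is no written lease — every condition holds. Turning to paragraph (h): (h) operates against (d): a current Schedule A Approval is held. So (d) is unavailable.
Exception (e) is satisfied on its face — the reportable unit count is 10, meeting the 9 threshold; Anika is a registered non-profit. Turning to paragraphs (i)–(m): (i) is triggered — the qualifying period is 380 days, meeting the 345 days threshold. (j) is engaged (the property is publicly advertised), but is displaced by (k): (k) applies — a current General Clearance is held. (l) would limit (k) — the space is let for business use — but (m) sets (l) aside: (m) operates — assessed value is $290,500, below the $313,000 limit. Exception (e) does not apply.
No exception is made out. Anika falls within the general rule.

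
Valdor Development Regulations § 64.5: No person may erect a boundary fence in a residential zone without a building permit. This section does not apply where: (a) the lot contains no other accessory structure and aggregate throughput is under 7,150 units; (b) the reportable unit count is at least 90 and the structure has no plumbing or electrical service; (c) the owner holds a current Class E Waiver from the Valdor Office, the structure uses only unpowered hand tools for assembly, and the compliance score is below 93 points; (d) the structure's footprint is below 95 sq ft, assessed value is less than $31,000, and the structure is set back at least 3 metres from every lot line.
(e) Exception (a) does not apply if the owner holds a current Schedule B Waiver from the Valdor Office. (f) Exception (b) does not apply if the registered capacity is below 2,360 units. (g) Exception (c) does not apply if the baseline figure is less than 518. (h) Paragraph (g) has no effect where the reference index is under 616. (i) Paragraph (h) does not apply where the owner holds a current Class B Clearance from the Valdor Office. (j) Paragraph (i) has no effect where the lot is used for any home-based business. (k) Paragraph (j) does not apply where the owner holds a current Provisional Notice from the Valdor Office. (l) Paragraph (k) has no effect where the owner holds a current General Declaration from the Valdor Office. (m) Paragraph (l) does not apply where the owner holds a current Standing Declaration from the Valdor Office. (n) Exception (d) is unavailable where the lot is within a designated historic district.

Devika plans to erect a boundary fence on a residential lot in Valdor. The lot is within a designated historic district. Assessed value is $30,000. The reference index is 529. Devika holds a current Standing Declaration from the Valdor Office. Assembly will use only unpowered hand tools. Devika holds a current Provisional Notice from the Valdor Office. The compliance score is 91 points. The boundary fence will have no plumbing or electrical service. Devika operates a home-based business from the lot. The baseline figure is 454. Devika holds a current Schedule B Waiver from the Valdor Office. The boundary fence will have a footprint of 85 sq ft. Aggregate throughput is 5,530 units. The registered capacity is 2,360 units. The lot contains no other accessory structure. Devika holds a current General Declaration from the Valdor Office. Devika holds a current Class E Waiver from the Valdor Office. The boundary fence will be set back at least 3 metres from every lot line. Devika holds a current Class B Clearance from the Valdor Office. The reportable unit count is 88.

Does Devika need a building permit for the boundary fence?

Exception (a) is satisfied on its face — the lot has no other accessory structure; aggregate throughput is 5,530 units, under the 7,150 units limit. However, paragraph (e) must be considered: (e) operates against (a): a current Schedule B Waiver is held. (a) is therefore removed.
Exception (b) requires that the reportable unit count is at least 90; but the reportable unit count is 88, short of 90, so (b) is unavailable.
Exception (c)'s conditions are all satisfied: a current Class E Waiver is held; assembly uses only hand tools; the compliance score is 91 points, below the 93 points limit. But applying paragraphs (g)–(m): (g) is engaged — the baseline figure is 454, less than the 518 limit. (h) is engaged (the reference index is 529, under the 616 limit), but is itself disapplied by (i): (i) operates against (h): a current Class B Clearance is held. (j) would limit (i) — a home-based business operates on the lot — but (k) sets (j) aside: (k) operates against (j): a current Provisional Notice is held. (l) is engaged (a current General Declaration is held), but is itself disapplied by (m): (m) operates against (l): a current Standing Declaration is held. So (c) is unavailable.
Exception (d): the structure's footprint is 85 sq ft, below the 95 sq ft limit; assessed value is $30,000, less than the $31,000 limit; the setback is at least 3 m on every side — every condition holds. But: (n) operates against (d): the lot is in a historic district. So (d) is unavailable.
No exception is made out. Devika falls within the general rule.

Yes — Devika must obtain a building permit.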